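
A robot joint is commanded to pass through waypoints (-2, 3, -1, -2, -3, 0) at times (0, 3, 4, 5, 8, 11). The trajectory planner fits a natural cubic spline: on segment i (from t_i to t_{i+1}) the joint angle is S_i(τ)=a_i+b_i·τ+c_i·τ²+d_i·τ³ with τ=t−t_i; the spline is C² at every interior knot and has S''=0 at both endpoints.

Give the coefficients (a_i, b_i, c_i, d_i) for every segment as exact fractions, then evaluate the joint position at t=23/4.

  seg 0: a=-2 b=1202/289 c=0 d=-2161/7803
  seg 1: a=3 b=-959/289 c=-2161/867 d=1570/867
  seg 2: a=-1 b=-2489/867 c=2549/867 d=-309/289
  seg 3: a=-2 b=-172/867 c=-232/867 d=193/2601
  seg 4: a=-3 b=173/867 c=347/867 d=-347/7803
S(23/4) = -41949/18496

Δ: Δ0=5/3, Δ1=-4, Δ2=-1, Δ3=-1/3, Δ4=1
row 1: diag=8, rhs=-34; c'=1/8, d'=-17/4
row 2: denom=4−1·1/8=31/8; d'=(18−1·-17/4)/(31/8)=178/31
row 3: denom=8−1·8/31=240/31; d'=(4−1·178/31)/(240/31)=-9/40
row 4: denom=12−3·31/80=867/80; d'=(8−3·-9/40)/(867/80)=694/867
back: M4=694/867
back: M3=-9/40−31/80·694/867=-464/867
back: M2=178/31−8/31·-464/867=5098/867
back: M1=-17/4−1/8·5098/867=-4322/867
M: M0=0, M1=-4322/867, M2=5098/867, M3=-464/867, M4=694/867, M5=0
seg 0: a=-2, c=M0/2=0, d=(M1−M0)/(6·3)=-2161/7803, b=Δ0−h0·(2M0+M1)/6=1202/289
seg 1: a=3, c=M1/2=-2161/867, d=(M2−M1)/(6·1)=1570/867, b=Δ1−h1·(2M1+M2)/6=-959/289
seg 2: a=-1, c=M2/2=2549/867, d=(M3−M2)/(6·1)=-309/289, b=Δ2−h2·(2M2+M3)/6=-2489/867
seg 3: a=-2, c=M3/2=-232/867, d=(M4−M3)/(6·3)=193/2601, b=Δ3−h3·(2M3+M4)/6=-172/867
seg 4: a=-3, c=M4/2=347/867, d=(M5−M4)/(6·3)=-347/7803, b=Δ4−h4·(2M4+M5)/6=173/867
t_q=23/4 → seg 3, τ=3/4; S=-2+-172/867·τ+-232/867·τ²+193/2601·τ³=-41949/18496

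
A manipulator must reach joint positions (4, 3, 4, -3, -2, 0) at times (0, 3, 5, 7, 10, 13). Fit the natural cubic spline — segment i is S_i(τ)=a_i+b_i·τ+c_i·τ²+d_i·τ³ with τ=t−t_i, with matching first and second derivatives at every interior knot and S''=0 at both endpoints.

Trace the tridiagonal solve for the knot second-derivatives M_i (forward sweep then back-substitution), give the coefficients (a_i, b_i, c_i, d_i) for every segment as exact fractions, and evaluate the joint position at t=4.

  seg 0: a=4 b=-1 c=0 d=2/27
  seg 1: a=3 b=1 c=2/3 d=-11/24
  seg 2: a=4 b=-11/6 c=-25/12 d=5/8
  seg 3: a=-3 b=-8/3 c=5/3 d=-2/9
  seg 4: a=-2 b=4/3 c=-1/3 d=1/27
S(4) = 101/24

Δ: Δ0=-1/3, Δ1=1/2, Δ2=-7/2, Δ3=1/3, Δ4=2/3
row 1: diag=10, rhs=5; c'=1/5, d'=1/2
row 2: denom=8−2·1/5=38/5; d'=(-24−2·1/2)/(38/5)=-125/38
row 3: denom=10−2·5/19=180/19; d'=(23−2·-125/38)/(180/19)=281/90
row 4: denom=12−3·19/60=221/20; d'=(2−3·281/90)/(221/20)=-2/3
back: M4=-2/3
back: M3=281/90−19/60·-2/3=10/3
back: M2=-125/38−5/19·10/3=-25/6
back: M1=1/2−1/5·-25/6=4/3
M: M0=0, M1=4/3, M2=-25/6, M3=10/3, M4=-2/3, M5=0
seg 0: a=4, c=M0/2=0, d=(M1−M0)/(6·3)=2/27, b=Δ0−h0·(2M0+M1)/6=-1
seg 1: a=3, c=M1/2=2/3, d=(M2−M1)/(6·2)=-11/24, b=Δ1−h1·(2M1+M2)/6=1
seg 2: a=4, c=M2/2=-25/12, d=(M3−M2)/(6·2)=5/8, b=Δ2−h2·(2M2+M3)/6=-11/6
seg 3: a=-3, c=M3/2=5/3, d=(M4−M3)/(6·3)=-2/9, b=Δ3−h3·(2M3+M4)/6=-8/3
seg 4: a=-2, c=M4/2=-1/3, d=(M5−M4)/(6·3)=1/27, b=Δ4−h4·(2M4+M5)/6=4/3
t_q=4 → seg 1, τ=1; S=3+1·τ+2/3·τ²+-11/24·τ³=101/24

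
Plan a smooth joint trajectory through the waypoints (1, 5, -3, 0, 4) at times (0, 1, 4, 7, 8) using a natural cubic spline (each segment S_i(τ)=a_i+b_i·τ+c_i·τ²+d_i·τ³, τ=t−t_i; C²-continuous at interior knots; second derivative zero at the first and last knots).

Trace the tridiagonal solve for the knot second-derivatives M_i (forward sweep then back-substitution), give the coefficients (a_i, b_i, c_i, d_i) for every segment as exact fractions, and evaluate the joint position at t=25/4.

  seg 0: a=1 b=3137/624 c=0 d=-641/624
  seg 1: a=5 b=607/312 c=-641/208 d=2891/5616
  seg 2: a=-3 b=-127/48 c=121/78 d=-629/5616
  seg 3: a=0 b=1135/312 c=113/208 d=-113/624
S(25/4) = -31623/13312

Δ: Δ0=4, Δ1=-8/3, Δ2=1, Δ3=4
row 1: diag=8, rhs=-40; c'=3/8, d'=-5
row 2: denom=12−3·3/8=87/8; d'=(22−3·-5)/(87/8)=296/87
row 3: denom=8−3·8/29=208/29; d'=(18−3·296/87)/(208/29)=113/104
back: M3=113/104
back: M2=296/87−8/29·113/104=121/39
back: M1=-5−3/8·121/39=-641/104
M: M0=0, M1=-641/104, M2=121/39, M3=113/104, M4=0
seg 0: a=1, c=M0/2=0, d=(M1−M0)/(6·1)=-641/624, b=Δ0−h0·(2M0+M1)/6=3137/624
seg 1: a=5, c=M1/2=-641/208, d=(M2−M1)/(6·3)=2891/5616, b=Δ1−h1·(2M1+M2)/6=607/312
seg 2: a=-3, c=M2/2=121/78, d=(M3−M2)/(6·3)=-629/5616, b=Δ2−h2·(2M2+M3)/6=-127/48
seg 3: a=0, c=M3/2=113/208, d=(M4−M3)/(6·1)=-113/624, b=Δ3−h3·(2M3+M4)/6=1135/312
t_q=25/4 → seg 2, τ=9/4; S=-3+-127/48·τ+121/78·τ²+-629/5616·τ³=-31623/13312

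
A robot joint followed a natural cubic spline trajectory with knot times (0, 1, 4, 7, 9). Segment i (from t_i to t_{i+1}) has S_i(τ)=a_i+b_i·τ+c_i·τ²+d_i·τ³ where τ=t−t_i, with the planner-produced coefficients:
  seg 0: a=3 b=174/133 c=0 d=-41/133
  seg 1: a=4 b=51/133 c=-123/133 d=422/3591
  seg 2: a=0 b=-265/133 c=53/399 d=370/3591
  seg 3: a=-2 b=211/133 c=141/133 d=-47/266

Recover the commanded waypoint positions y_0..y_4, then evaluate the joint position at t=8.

y_0=3 y_1=4 y_2=0 y_3=-2 y_4=4
S(8) = 125/266

y_0 = S_0(0) = a_0 = 3
y_1 = S_1(0) = a_1 = 4
y_2 = S_2(0) = a_2 = 0
y_3 = S_3(0) = a_3 = -2
y_4 = S_3(2) = 4
t_q=8 is in segment 3 (τ=1); S_3(τ)=125/266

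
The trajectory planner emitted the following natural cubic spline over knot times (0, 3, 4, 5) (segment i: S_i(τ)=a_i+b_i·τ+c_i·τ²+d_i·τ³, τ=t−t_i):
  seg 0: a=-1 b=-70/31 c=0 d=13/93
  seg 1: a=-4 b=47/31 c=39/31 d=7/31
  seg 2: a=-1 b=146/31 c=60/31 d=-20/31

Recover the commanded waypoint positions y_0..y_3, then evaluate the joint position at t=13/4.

y_0 = S_0(0) = a_0 = -1
y_1 = S_1(0) = a_1 = -4
y_2 = S_2(0) = a_2 = -1
y_3 = S_2(1) = 5
t_q=13/4 is in segment 1 (τ=1/4); S_1(τ)=-7021/1984

y_0=-1 y_1=-4 y_2=-1 y_3=5
S(13/4) = -7021/1984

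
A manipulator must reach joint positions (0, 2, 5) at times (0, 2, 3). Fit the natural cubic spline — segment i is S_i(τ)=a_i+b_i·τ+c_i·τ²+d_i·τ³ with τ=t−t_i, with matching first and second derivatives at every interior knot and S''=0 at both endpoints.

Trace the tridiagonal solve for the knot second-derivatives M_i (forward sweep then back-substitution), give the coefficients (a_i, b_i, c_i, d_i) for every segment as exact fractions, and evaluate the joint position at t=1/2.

Δ: Δ0=1, Δ1=3
row 1: diag=6, rhs=12; c'=1/6, d'=2
back: M1=2
M: M0=0, M1=2, M2=0
seg 0: a=0, c=M0/2=0, d=(M1−M0)/(6·2)=1/6, b=Δ0−h0·(2M0+M1)/6=1/3
seg 1: a=2, c=M1/2=1, d=(M2−M1)/(6·1)=-1/3, b=Δ1−h1·(2M1+M2)/6=7/3
t_q=1/2 → seg 0, τ=1/2; S=0+1/3·τ+0·τ²+1/6·τ³=3/16

  seg 0: a=0 b=1/3 c=0 d=1/6
  seg 1: a=2 b=7/3 c=1 d=-1/3
S(1/2) = 3/16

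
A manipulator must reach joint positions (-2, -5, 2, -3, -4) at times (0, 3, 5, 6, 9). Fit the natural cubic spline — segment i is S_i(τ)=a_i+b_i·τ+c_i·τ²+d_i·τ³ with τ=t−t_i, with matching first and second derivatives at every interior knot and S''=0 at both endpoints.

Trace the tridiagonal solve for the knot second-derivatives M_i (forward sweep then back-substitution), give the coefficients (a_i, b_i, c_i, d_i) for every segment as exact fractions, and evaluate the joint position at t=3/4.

Δ: Δ0=-1, Δ1=7/2, Δ2=-5, Δ3=-1/3
row 1: diag=10, rhs=27; c'=1/5, d'=27/10
row 2: denom=6−2·1/5=28/5; d'=(-51−2·27/10)/(28/5)=-141/14
row 3: denom=8−1·5/28=219/28; d'=(28−1·-141/14)/(219/28)=1066/219
back: M3=1066/219
back: M2=-141/14−5/28·1066/219=-2396/219
back: M1=27/10−1/5·-2396/219=2141/438
M: M0=0, M1=2141/438, M2=-2396/219, M3=1066/219, M4=0
seg 0: a=-2, c=M0/2=0, d=(M1−M0)/(6·3)=2141/7884, b=Δ0−h0·(2M0+M1)/6=-3017/876
seg 1: a=-5, c=M1/2=2141/876, d=(M2−M1)/(6·2)=-2311/1752, b=Δ1−h1·(2M1+M2)/6=1703/438
seg 2: a=2, c=M2/2=-1198/219, d=(M3−M2)/(6·1)=577/219, b=Δ2−h2·(2M2+M3)/6=-158/73
seg 3: a=-3, c=M3/2=533/219, d=(M4−M3)/(6·3)=-533/1971, b=Δ3−h3·(2M3+M4)/6=-1139/219
t_q=3/4 → seg 0, τ=3/4; S=-2+-3017/876·τ+0·τ²+2141/7884·τ³=-83507/18688

  seg 0: a=-2 b=-3017/876 c=0 d=2141/7884
  seg 1: a=-5 b=1703/438 c=2141/876 d=-2311/1752
  seg 2: a=2 b=-158/73 c=-1198/219 d=577/219
  seg 3: a=-3 b=-1139/219 c=533/219 d=-533/1971
S(3/4) = -83507/18688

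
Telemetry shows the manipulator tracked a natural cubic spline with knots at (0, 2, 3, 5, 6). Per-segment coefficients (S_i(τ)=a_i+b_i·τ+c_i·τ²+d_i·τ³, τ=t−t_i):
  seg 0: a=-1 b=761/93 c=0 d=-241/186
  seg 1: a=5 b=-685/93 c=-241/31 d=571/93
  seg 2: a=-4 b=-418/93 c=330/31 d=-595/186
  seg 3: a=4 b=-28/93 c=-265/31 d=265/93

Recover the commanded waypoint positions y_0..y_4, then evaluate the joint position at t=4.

y_0 = S_0(0) = a_0 = -1
y_1 = S_1(0) = a_1 = 5
y_2 = S_2(0) = a_2 = -4
y_3 = S_3(0) = a_3 = 4
y_4 = S_3(1) = -2
t_q=4 is in segment 2 (τ=1); S_2(τ)=-65/62

y_0=-1 y_1=5 y_2=-4 y_3=4 y_4=-2
S(4) = -65/62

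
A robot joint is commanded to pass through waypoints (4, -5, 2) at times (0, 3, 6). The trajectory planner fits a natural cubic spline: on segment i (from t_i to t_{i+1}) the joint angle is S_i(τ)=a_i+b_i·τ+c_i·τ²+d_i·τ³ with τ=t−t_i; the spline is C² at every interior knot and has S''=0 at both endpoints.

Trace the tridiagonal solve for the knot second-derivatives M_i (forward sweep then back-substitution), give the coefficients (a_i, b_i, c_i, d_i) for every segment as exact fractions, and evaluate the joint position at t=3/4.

Δ: Δ0=-3, Δ1=7/3
row 1: diag=12, rhs=32; c'=1/4, d'=8/3
back: M1=8/3
M: M0=0, M1=8/3, M2=0
seg 0: a=4, c=M0/2=0, d=(M1−M0)/(6·3)=4/27, b=Δ0−h0·(2M0+M1)/6=-13/3
seg 1: a=-5, c=M1/2=4/3, d=(M2−M1)/(6·3)=-4/27, b=Δ1−h1·(2M1+M2)/6=-1/3
t_q=3/4 → seg 0, τ=3/4; S=4+-13/3·τ+0·τ²+4/27·τ³=13/16

  seg 0: a=4 b=-13/3 c=0 d=4/27
  seg 1: a=-5 b=-1/3 c=4/3 d=-4/27
S(3/4) = 13/16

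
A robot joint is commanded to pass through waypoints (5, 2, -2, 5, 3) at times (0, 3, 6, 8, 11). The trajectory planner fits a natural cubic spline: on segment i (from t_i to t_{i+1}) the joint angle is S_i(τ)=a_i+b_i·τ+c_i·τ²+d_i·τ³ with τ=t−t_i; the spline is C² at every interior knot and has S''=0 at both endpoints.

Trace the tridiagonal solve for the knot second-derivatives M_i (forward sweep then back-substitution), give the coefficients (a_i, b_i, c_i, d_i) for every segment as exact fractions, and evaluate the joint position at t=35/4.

Δ: Δ0=-1, Δ1=-4/3, Δ2=7/2, Δ3=-2/3
row 1: diag=12, rhs=-2; c'=1/4, d'=-1/6
row 2: denom=10−3·1/4=37/4; d'=(29−3·-1/6)/(37/4)=118/37
row 3: denom=10−2·8/37=354/37; d'=(-25−2·118/37)/(354/37)=-387/118
back: M3=-387/118
back: M2=118/37−8/37·-387/118=230/59
back: M1=-1/6−1/4·230/59=-202/177
M: M0=0, M1=-202/177, M2=230/59, M3=-387/118, M4=0
seg 0: a=5, c=M0/2=0, d=(M1−M0)/(6·3)=-101/1593, b=Δ0−h0·(2M0+M1)/6=-76/177
seg 1: a=2, c=M1/2=-101/177, d=(M2−M1)/(6·3)=446/1593, b=Δ1−h1·(2M1+M2)/6=-379/177
seg 2: a=-2, c=M2/2=115/59, d=(M3−M2)/(6·2)=-847/1416, b=Δ2−h2·(2M2+M3)/6=353/177
seg 3: a=5, c=M3/2=-387/236, d=(M4−M3)/(6·3)=43/236, b=Δ3−h3·(2M3+M4)/6=925/354
t_q=35/4 → seg 3, τ=3/4; S=5+925/354·τ+-387/236·τ²+43/236·τ³=92349/15104

  seg 0: a=5 b=-76/177 c=0 d=-101/1593
  seg 1: a=2 b=-379/177 c=-101/177 d=446/1593
  seg 2: a=-2 b=353/177 c=115/59 d=-847/1416
  seg 3: a=5 b=925/354 c=-387/236 d=43/236
S(35/4) = 92349/15104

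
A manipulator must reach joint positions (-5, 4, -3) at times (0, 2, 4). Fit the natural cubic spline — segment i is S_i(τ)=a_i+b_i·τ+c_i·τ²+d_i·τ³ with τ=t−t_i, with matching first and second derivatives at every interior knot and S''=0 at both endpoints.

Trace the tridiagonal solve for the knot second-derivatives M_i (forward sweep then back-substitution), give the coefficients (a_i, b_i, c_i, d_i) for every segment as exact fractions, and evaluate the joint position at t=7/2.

  seg 0: a=-5 b=13/2 c=0 d=-1/2
  seg 1: a=4 b=1/2 c=-3 d=1/2
S(7/2) = -5/16

Δ: Δ0=9/2, Δ1=-7/2
row 1: diag=8, rhs=-48; c'=1/4, d'=-6
back: M1=-6
M: M0=0, M1=-6, M2=0
seg 0: a=-5, c=M0/2=0, d=(M1−M0)/(6·2)=-1/2, b=Δ0−h0·(2M0+M1)/6=13/2
seg 1: a=4, c=M1/2=-3, d=(M2−M1)/(6·2)=1/2, b=Δ1−h1·(2M1+M2)/6=1/2
t_q=7/2 → seg 1, τ=3/2; S=4+1/2·τ+-3·τ²+1/2·τ³=-5/16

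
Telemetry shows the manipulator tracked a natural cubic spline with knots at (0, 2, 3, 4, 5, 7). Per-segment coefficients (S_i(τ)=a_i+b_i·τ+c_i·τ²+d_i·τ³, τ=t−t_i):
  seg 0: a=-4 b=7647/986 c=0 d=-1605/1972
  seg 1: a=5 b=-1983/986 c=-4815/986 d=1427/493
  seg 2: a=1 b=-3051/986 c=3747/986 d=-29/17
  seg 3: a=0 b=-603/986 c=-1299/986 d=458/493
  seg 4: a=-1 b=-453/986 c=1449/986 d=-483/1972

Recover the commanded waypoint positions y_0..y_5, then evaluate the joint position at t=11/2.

y_0 = S_0(0) = a_0 = -4
y_1 = S_1(0) = a_1 = 5
y_2 = S_2(0) = a_2 = 1
y_3 = S_3(0) = a_3 = 0
y_4 = S_4(0) = a_4 = -1
y_5 = S_4(2) = 2
t_q=11/2 is in segment 4 (τ=1/2); S_4(τ)=-14087/15776

y_0=-4 y_1=5 y_2=1 y_3=0 y_4=-1 y_5=2
S(11/2) = -14087/15776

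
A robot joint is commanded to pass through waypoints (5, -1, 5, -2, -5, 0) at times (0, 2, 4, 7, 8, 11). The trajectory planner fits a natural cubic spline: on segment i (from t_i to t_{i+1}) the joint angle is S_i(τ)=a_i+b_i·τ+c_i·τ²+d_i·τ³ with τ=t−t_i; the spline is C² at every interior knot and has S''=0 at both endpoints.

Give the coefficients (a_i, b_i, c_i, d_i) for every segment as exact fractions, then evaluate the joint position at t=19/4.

  seg 0: a=5 b=-571/117 c=0 d=55/117
  seg 1: a=-1 b=89/117 c=110/39 d=-199/234
  seg 2: a=5 b=215/117 c=-89/39 d=313/1053
  seg 3: a=-2 b=-448/117 c=46/117 d=17/39
  seg 4: a=-5 b=-203/117 c=199/117 d=-199/1053
S(19/4) = 4343/832

Δ: Δ0=-3, Δ1=3, Δ2=-7/3, Δ3=-3, Δ4=5/3
row 1: diag=8, rhs=36; c'=1/4, d'=9/2
row 2: denom=10−2·1/4=19/2; d'=(-32−2·9/2)/(19/2)=-82/19
row 3: denom=8−3·6/19=134/19; d'=(-4−3·-82/19)/(134/19)=85/67
row 4: denom=8−1·19/134=1053/134; d'=(28−1·85/67)/(1053/134)=398/117
back: M4=398/117
back: M3=85/67−19/134·398/117=92/117
back: M2=-82/19−6/19·92/117=-178/39
back: M1=9/2−1/4·-178/39=220/39
M: M0=0, M1=220/39, M2=-178/39, M3=92/117, M4=398/117, M5=0
seg 0: a=5, c=M0/2=0, d=(M1−M0)/(6·2)=55/117, b=Δ0−h0·(2M0+M1)/6=-571/117
seg 1: a=-1, c=M1/2=110/39, d=(M2−M1)/(6·2)=-199/234, b=Δ1−h1·(2M1+M2)/6=89/117
seg 2: a=5, c=M2/2=-89/39, d=(M3−M2)/(6·3)=313/1053, b=Δ2−h2·(2M2+M3)/6=215/117
seg 3: a=-2, c=M3/2=46/117, d=(M4−M3)/(6·1)=17/39, b=Δ3−h3·(2M3+M4)/6=-448/117
seg 4: a=-5, c=M4/2=199/117, d=(M5−M4)/(6·3)=-199/1053, b=Δ4−h4·(2M4+M5)/6=-203/117
t_q=19/4 → seg 2, τ=3/4; S=5+215/117·τ+-89/39·τ²+313/1053·τ³=4343/832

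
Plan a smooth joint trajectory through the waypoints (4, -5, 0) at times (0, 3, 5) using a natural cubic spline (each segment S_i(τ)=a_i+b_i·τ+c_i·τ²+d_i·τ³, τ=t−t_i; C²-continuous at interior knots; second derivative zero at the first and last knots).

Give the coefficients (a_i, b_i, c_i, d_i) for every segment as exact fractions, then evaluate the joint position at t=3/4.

  seg 0: a=4 b=-93/20 c=0 d=11/60
  seg 1: a=-5 b=3/10 c=33/20 d=-11/40
S(3/4) = 151/256

Δ: Δ0=-3, Δ1=5/2
row 1: diag=10, rhs=33; c'=1/5, d'=33/10
back: M1=33/10
M: M0=0, M1=33/10, M2=0
seg 0: a=4, c=M0/2=0, d=(M1−M0)/(6·3)=11/60, b=Δ0−h0·(2M0+M1)/6=-93/20
seg 1: a=-5, c=M1/2=33/20, d=(M2−M1)/(6·2)=-11/40, b=Δ1−h1·(2M1+M2)/6=3/10
t_q=3/4 → seg 0, τ=3/4; S=4+-93/20·τ+0·τ²+11/60·τ³=151/256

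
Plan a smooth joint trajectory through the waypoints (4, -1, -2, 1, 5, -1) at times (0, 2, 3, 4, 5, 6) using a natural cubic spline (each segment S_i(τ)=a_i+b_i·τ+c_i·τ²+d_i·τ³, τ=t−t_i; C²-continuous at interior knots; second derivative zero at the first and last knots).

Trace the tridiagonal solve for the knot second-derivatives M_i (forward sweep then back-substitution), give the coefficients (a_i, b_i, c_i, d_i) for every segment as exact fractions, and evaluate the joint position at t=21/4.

Δ: Δ0=-5/2, Δ1=-1, Δ2=3, Δ3=4, Δ4=-6
row 1: diag=6, rhs=9; c'=1/6, d'=3/2
row 2: denom=4−1·1/6=23/6; d'=(24−1·3/2)/(23/6)=135/23
row 3: denom=4−1·6/23=86/23; d'=(6−1·135/23)/(86/23)=3/86
row 4: denom=4−1·23/86=321/86; d'=(-60−1·3/86)/(321/86)=-1721/107
back: M4=-1721/107
back: M3=3/86−23/86·-1721/107=464/107
back: M2=135/23−6/23·464/107=507/107
back: M1=3/2−1/6·507/107=76/107
M: M0=0, M1=76/107, M2=507/107, M3=464/107, M4=-1721/107, M5=0
seg 0: a=4, c=M0/2=0, d=(M1−M0)/(6·2)=19/321, b=Δ0−h0·(2M0+M1)/6=-1757/642
seg 1: a=-1, c=M1/2=38/107, d=(M2−M1)/(6·1)=431/642, b=Δ1−h1·(2M1+M2)/6=-1301/642
seg 2: a=-2, c=M2/2=507/214, d=(M3−M2)/(6·1)=-43/642, b=Δ2−h2·(2M2+M3)/6=224/321
seg 3: a=1, c=M3/2=232/107, d=(M4−M3)/(6·1)=-2185/642, b=Δ3−h3·(2M3+M4)/6=3361/642
seg 4: a=5, c=M4/2=-1721/214, d=(M5−M4)/(6·1)=1721/642, b=Δ4−h4·(2M4+M5)/6=-205/321
t_q=21/4 → seg 4, τ=1/4; S=5+-205/321·τ+-1721/214·τ²+1721/642·τ³=59983/13696

  seg 0: a=4 b=-1757/642 c=0 d=19/321
  seg 1: a=-1 b=-1301/642 c=38/107 d=431/642
  seg 2: a=-2 b=224/321 c=507/214 d=-43/642
  seg 3: a=1 b=3361/642 c=232/107 d=-2185/642
  seg 4: a=5 b=-205/321 c=-1721/214 d=1721/642
S(21/4) = 59983/13696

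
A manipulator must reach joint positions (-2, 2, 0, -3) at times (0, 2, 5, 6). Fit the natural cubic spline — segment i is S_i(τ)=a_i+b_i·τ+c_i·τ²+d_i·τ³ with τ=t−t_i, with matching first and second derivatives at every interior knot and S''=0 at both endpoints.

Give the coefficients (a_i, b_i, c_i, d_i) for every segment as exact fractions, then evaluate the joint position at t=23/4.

  seg 0: a=-2 b=512/213 c=0 d=-43/426
  seg 1: a=2 b=254/213 c=-43/71 d=-1/213
  seg 2: a=0 b=-547/213 c=-46/71 d=46/213
S(23/4) = -4997/2272

Δ: Δ0=2, Δ1=-2/3, Δ2=-3
row 1: diag=10, rhs=-16; c'=3/10, d'=-8/5
row 2: denom=8−3·3/10=71/10; d'=(-14−3·-8/5)/(71/10)=-92/71
back: M2=-92/71
back: M1=-8/5−3/10·-92/71=-86/71
M: M0=0, M1=-86/71, M2=-92/71, M3=0
seg 0: a=-2, c=M0/2=0, d=(M1−M0)/(6·2)=-43/426, b=Δ0−h0·(2M0+M1)/6=512/213
seg 1: a=2, c=M1/2=-43/71, d=(M2−M1)/(6·3)=-1/213, b=Δ1−h1·(2M1+M2)/6=254/213
seg 2: a=0, c=M2/2=-46/71, d=(M3−M2)/(6·1)=46/213, b=Δ2−h2·(2M2+M3)/6=-547/213
t_q=23/4 → seg 2, τ=3/4; S=0+-547/213·τ+-46/71·τ²+46/213·τ³=-4997/2272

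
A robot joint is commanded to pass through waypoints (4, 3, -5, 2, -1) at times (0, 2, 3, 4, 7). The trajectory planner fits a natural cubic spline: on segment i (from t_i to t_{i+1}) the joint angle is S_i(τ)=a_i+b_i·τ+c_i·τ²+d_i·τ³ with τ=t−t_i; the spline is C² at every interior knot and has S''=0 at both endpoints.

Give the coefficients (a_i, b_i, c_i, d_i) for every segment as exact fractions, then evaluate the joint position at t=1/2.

Δ: Δ0=-1/2, Δ1=-8, Δ2=7, Δ3=-1
row 1: diag=6, rhs=-45; c'=1/6, d'=-15/2
row 2: denom=4−1·1/6=23/6; d'=(90−1·-15/2)/(23/6)=585/23
row 3: denom=8−1·6/23=178/23; d'=(-48−1·585/23)/(178/23)=-1689/178
back: M3=-1689/178
back: M2=585/23−6/23·-1689/178=2484/89
back: M1=-15/2−1/6·2484/89=-2163/178
M: M0=0, M1=-2163/178, M2=2484/89, M3=-1689/178, M4=0
seg 0: a=4, c=M0/2=0, d=(M1−M0)/(6·2)=-721/712, b=Δ0−h0·(2M0+M1)/6=316/89
seg 1: a=3, c=M1/2=-2163/356, d=(M2−M1)/(6·1)=2377/356, b=Δ1−h1·(2M1+M2)/6=-1531/178
seg 2: a=-5, c=M2/2=1242/89, d=(M3−M2)/(6·1)=-2219/356, b=Δ2−h2·(2M2+M3)/6=-257/356
seg 3: a=2, c=M3/2=-1689/356, d=(M4−M3)/(6·3)=563/1068, b=Δ3−h3·(2M3+M4)/6=1511/178
t_q=1/2 → seg 0, τ=1/2; S=4+316/89·τ+0·τ²+-721/712·τ³=32175/5696

  seg 0: a=4 b=316/89 c=0 d=-721/712
  seg 1: a=3 b=-1531/178 c=-2163/356 d=2377/356
  seg 2: a=-5 b=-257/356 c=1242/89 d=-2219/356
  seg 3: a=2 b=1511/178 c=-1689/356 d=563/1068
S(1/2) = 32175/5696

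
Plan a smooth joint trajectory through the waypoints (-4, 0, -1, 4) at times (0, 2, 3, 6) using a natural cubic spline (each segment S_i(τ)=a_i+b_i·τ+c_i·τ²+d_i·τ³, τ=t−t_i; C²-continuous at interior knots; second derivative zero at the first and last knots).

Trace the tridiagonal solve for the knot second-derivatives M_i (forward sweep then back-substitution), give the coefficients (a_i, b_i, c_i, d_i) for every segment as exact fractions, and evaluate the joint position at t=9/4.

Δ: Δ0=2, Δ1=-1, Δ2=5/3
row 1: diag=6, rhs=-18; c'=1/6, d'=-3
row 2: denom=8−1·1/6=47/6; d'=(16−1·-3)/(47/6)=114/47
back: M2=114/47
back: M1=-3−1/6·114/47=-160/47
M: M0=0, M1=-160/47, M2=114/47, M3=0
seg 0: a=-4, c=M0/2=0, d=(M1−M0)/(6·2)=-40/141, b=Δ0−h0·(2M0+M1)/6=442/141
seg 1: a=0, c=M1/2=-80/47, d=(M2−M1)/(6·1)=137/141, b=Δ1−h1·(2M1+M2)/6=-38/141
seg 2: a=-1, c=M2/2=57/47, d=(M3−M2)/(6·3)=-19/141, b=Δ2−h2·(2M2+M3)/6=-107/141
t_q=9/4 → seg 1, τ=1/4; S=0+-38/141·τ+-80/47·τ²+137/141·τ³=-477/3008

  seg 0: a=-4 b=442/141 c=0 d=-40/141
  seg 1: a=0 b=-38/141 c=-80/47 d=137/141
  seg 2: a=-1 b=-107/141 c=57/47 d=-19/141
S(9/4) = -477/3008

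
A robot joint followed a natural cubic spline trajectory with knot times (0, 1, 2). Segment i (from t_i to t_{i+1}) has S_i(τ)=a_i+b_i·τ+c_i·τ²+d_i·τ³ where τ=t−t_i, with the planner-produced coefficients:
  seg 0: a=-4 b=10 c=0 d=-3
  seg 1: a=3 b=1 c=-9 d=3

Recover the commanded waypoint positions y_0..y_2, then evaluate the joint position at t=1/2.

y_0=-4 y_1=3 y_2=-2
S(1/2) = 5/8

y_0 = S_0(0) = a_0 = -4
y_1 = S_1(0) = a_1 = 3
y_2 = S_1(1) = -2
t_q=1/2 is in segment 0 (τ=1/2); S_0(τ)=5/8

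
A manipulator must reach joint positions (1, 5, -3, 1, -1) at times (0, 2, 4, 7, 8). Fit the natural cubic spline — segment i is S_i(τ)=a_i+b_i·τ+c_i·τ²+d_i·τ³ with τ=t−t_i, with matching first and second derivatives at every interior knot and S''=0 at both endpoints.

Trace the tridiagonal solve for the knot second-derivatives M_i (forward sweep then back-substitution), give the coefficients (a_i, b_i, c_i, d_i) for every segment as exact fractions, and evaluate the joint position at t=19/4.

Δ: Δ0=2, Δ1=-4, Δ2=4/3, Δ3=-2
row 1: diag=8, rhs=-36; c'=1/4, d'=-9/2
row 2: denom=10−2·1/4=19/2; d'=(32−2·-9/2)/(19/2)=82/19
row 3: denom=8−3·6/19=134/19; d'=(-20−3·82/19)/(134/19)=-313/67
back: M3=-313/67
back: M2=82/19−6/19·-313/67=388/67
back: M1=-9/2−1/4·388/67=-797/134
M: M0=0, M1=-797/134, M2=388/67, M3=-313/67, M4=0
seg 0: a=1, c=M0/2=0, d=(M1−M0)/(6·2)=-797/1608, b=Δ0−h0·(2M0+M1)/6=1601/402
seg 1: a=5, c=M1/2=-797/268, d=(M2−M1)/(6·2)=1573/1608, b=Δ1−h1·(2M1+M2)/6=-395/201
seg 2: a=-3, c=M2/2=194/67, d=(M3−M2)/(6·3)=-701/1206, b=Δ2−h2·(2M2+M3)/6=-853/402
seg 3: a=1, c=M3/2=-313/134, d=(M4−M3)/(6·1)=313/402, b=Δ3−h3·(2M3+M4)/6=-89/201
t_q=19/4 → seg 2, τ=3/4; S=-3+-853/402·τ+194/67·τ²+-701/1206·τ³=-27511/8576

  seg 0: a=1 b=1601/402 c=0 d=-797/1608
  seg 1: a=5 b=-395/201 c=-797/268 d=1573/1608
  seg 2: a=-3 b=-853/402 c=194/67 d=-701/1206
  seg 3: a=1 b=-89/201 c=-313/134 d=313/402
S(19/4) = -27511/8576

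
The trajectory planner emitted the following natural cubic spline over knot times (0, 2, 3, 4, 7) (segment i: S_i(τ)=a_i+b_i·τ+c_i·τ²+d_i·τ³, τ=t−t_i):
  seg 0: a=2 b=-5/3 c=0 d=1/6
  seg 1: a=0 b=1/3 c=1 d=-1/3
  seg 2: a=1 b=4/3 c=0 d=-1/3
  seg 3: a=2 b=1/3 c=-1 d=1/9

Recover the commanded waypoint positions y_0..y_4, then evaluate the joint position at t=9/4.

y_0 = S_0(0) = a_0 = 2
y_1 = S_1(0) = a_1 = 0
y_2 = S_2(0) = a_2 = 1
y_3 = S_3(0) = a_3 = 2
y_4 = S_3(3) = -3
t_q=9/4 is in segment 1 (τ=1/4); S_1(τ)=9/64

y_0=2 y_1=0 y_2=1 y_3=2 y_4=-3
S(9/4) = 9/64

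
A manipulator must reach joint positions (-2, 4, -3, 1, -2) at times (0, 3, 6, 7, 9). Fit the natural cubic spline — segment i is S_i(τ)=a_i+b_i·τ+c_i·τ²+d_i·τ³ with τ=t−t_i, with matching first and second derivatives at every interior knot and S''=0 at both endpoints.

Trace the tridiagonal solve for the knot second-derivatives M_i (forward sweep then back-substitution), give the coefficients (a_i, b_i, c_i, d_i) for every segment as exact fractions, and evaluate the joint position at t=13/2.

Δ: Δ0=2, Δ1=-7/3, Δ2=4, Δ3=-3/2
row 1: diag=12, rhs=-26; c'=1/4, d'=-13/6
row 2: denom=8−3·1/4=29/4; d'=(38−3·-13/6)/(29/4)=178/29
row 3: denom=6−1·4/29=170/29; d'=(-33−1·178/29)/(170/29)=-227/34
back: M3=-227/34
back: M2=178/29−4/29·-227/34=120/17
back: M1=-13/6−1/4·120/17=-401/102
M: M0=0, M1=-401/102, M2=120/17, M3=-227/34, M4=0
seg 0: a=-2, c=M0/2=0, d=(M1−M0)/(6·3)=-401/1836, b=Δ0−h0·(2M0+M1)/6=809/204
seg 1: a=4, c=M1/2=-401/204, d=(M2−M1)/(6·3)=1121/1836, b=Δ1−h1·(2M1+M2)/6=-197/102
seg 2: a=-3, c=M2/2=60/17, d=(M3−M2)/(6·1)=-467/204, b=Δ2−h2·(2M2+M3)/6=563/204
seg 3: a=1, c=M3/2=-227/68, d=(M4−M3)/(6·2)=227/408, b=Δ3−h3·(2M3+M4)/6=301/102
t_q=13/2 → seg 2, τ=1/2; S=-3+563/204·τ+60/17·τ²+-467/204·τ³=-557/544

  seg 0: a=-2 b=809/204 c=0 d=-401/1836
  seg 1: a=4 b=-197/102 c=-401/204 d=1121/1836
  seg 2: a=-3 b=563/204 c=60/17 d=-467/204
  seg 3: a=1 b=301/102 c=-227/68 d=227/408
S(13/2) = -557/544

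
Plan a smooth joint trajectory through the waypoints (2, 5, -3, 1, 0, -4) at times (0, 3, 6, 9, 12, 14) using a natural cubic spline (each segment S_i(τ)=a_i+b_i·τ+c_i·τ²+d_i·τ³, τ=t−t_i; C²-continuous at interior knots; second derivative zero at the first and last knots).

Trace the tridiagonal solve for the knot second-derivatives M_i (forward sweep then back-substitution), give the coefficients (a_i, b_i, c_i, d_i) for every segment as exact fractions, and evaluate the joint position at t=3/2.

Δ: Δ0=1, Δ1=-8/3, Δ2=4/3, Δ3=-1/3, Δ4=-2
row 1: diag=12, rhs=-22; c'=1/4, d'=-11/6
row 2: denom=12−3·1/4=45/4; d'=(24−3·-11/6)/(45/4)=118/45
row 3: denom=12−3·4/15=56/5; d'=(-10−3·118/45)/(56/5)=-67/42
row 4: denom=10−3·15/56=515/56; d'=(-10−3·-67/42)/(515/56)=-292/515
back: M4=-292/515
back: M3=-67/42−15/56·-292/515=-446/309
back: M2=118/45−4/15·-446/309=4646/1545
back: M1=-11/6−1/4·4646/1545=-3994/1545
M: M0=0, M1=-3994/1545, M2=4646/1545, M3=-446/309, M4=-292/515, M5=0
seg 0: a=2, c=M0/2=0, d=(M1−M0)/(6·3)=-1997/13905, b=Δ0−h0·(2M0+M1)/6=3542/1545
seg 1: a=5, c=M1/2=-1997/1545, d=(M2−M1)/(6·3)=32/103, b=Δ1−h1·(2M1+M2)/6=-2449/1545
seg 2: a=-3, c=M2/2=2323/1545, d=(M3−M2)/(6·3)=-382/1545, b=Δ2−h2·(2M2+M3)/6=-1471/1545
seg 3: a=1, c=M3/2=-223/309, d=(M4−M3)/(6·3)=677/13905, b=Δ3−h3·(2M3+M4)/6=2153/1545
seg 4: a=0, c=M4/2=-146/515, d=(M5−M4)/(6·2)=73/1545, b=Δ4−h4·(2M4+M5)/6=-2506/1545
t_q=3/2 → seg 0, τ=3/2; S=2+3542/1545·τ+0·τ²+-1997/13905·τ³=20411/4120

  seg 0: a=2 b=3542/1545 c=0 d=-1997/13905
  seg 1: a=5 b=-2449/1545 c=-1997/1545 d=32/103
  seg 2: a=-3 b=-1471/1545 c=2323/1545 d=-382/1545
  seg 3: a=1 b=2153/1545 c=-223/309 d=677/13905
  seg 4: a=0 b=-2506/1545 c=-146/515 d=73/1545
S(3/2) = 20411/4120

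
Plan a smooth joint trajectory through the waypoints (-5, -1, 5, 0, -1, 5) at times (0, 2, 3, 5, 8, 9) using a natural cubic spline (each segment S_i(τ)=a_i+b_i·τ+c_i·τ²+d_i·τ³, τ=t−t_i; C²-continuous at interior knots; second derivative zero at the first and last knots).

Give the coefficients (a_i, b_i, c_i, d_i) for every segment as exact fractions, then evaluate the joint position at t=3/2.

  seg 0: a=-5 b=701/6879 c=0 d=13057/27516
  seg 1: a=-1 b=39872/6879 c=13057/4586 d=-36367/13758
  seg 2: a=5 b=48985/13758 c=-11655/2293 d=7060/6879
  seg 3: a=0 b=-61295/13758 c=2465/2293 d=457/4586
  seg 4: a=-1 b=32231/6879 c=9043/4586 d=-9043/13758
S(3/2) = -238151/73376

Δ: Δ0=2, Δ1=6, Δ2=-5/2, Δ3=-1/3, Δ4=6
row 1: diag=6, rhs=24; c'=1/6, d'=4
row 2: denom=6−1·1/6=35/6; d'=(-51−1·4)/(35/6)=-66/7
row 3: denom=10−2·12/35=326/35; d'=(13−2·-66/7)/(326/35)=1115/326
row 4: denom=8−3·105/326=2293/326; d'=(38−3·1115/326)/(2293/326)=9043/2293
back: M4=9043/2293
back: M3=1115/326−105/326·9043/2293=4930/2293
back: M2=-66/7−12/35·4930/2293=-23310/2293
back: M1=4−1/6·-23310/2293=13057/2293
M: M0=0, M1=13057/2293, M2=-23310/2293, M3=4930/2293, M4=9043/2293, M5=0
seg 0: a=-5, c=M0/2=0, d=(M1−M0)/(6·2)=13057/27516, b=Δ0−h0·(2M0+M1)/6=701/6879
seg 1: a=-1, c=M1/2=13057/4586, d=(M2−M1)/(6·1)=-36367/13758, b=Δ1−h1·(2M1+M2)/6=39872/6879
seg 2: a=5, c=M2/2=-11655/2293, d=(M3−M2)/(6·2)=7060/6879, b=Δ2−h2·(2M2+M3)/6=48985/13758
seg 3: a=0, c=M3/2=2465/2293, d=(M4−M3)/(6·3)=457/4586, b=Δ3−h3·(2M3+M4)/6=-61295/13758
seg 4: a=-1, c=M4/2=9043/4586, d=(M5−M4)/(6·1)=-9043/13758, b=Δ4−h4·(2M4+M5)/6=32231/6879
t_q=3/2 → seg 0, τ=3/2; S=-5+701/6879·τ+0·τ²+13057/27516·τ³=-238151/73376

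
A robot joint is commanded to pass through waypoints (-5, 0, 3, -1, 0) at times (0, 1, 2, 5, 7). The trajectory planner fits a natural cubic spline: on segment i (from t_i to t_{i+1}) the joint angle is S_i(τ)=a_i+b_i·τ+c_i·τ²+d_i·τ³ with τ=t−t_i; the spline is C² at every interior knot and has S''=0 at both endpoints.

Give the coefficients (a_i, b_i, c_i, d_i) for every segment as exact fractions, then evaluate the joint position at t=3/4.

  seg 0: a=-5 b=8779/1644 c=0 d=-559/1644
  seg 1: a=0 b=3551/822 c=-559/548 d=-493/1644
  seg 2: a=3 b=2269/1644 c=-263/137 d=1669/4932
  seg 3: a=-1 b=-823/822 c=617/548 d=-617/3288
S(3/4) = -39927/35072

Δ: Δ0=5, Δ1=3, Δ2=-4/3, Δ3=1/2
row 1: diag=4, rhs=-12; c'=1/4, d'=-3
row 2: denom=8−1·1/4=31/4; d'=(-26−1·-3)/(31/4)=-92/31
row 3: denom=10−3·12/31=274/31; d'=(11−3·-92/31)/(274/31)=617/274
back: M3=617/274
back: M2=-92/31−12/31·617/274=-526/137
back: M1=-3−1/4·-526/137=-559/274
M: M0=0, M1=-559/274, M2=-526/137, M3=617/274, M4=0
seg 0: a=-5, c=M0/2=0, d=(M1−M0)/(6·1)=-559/1644, b=Δ0−h0·(2M0+M1)/6=8779/1644
seg 1: a=0, c=M1/2=-559/548, d=(M2−M1)/(6·1)=-493/1644, b=Δ1−h1·(2M1+M2)/6=3551/822
seg 2: a=3, c=M2/2=-263/137, d=(M3−M2)/(6·3)=1669/4932, b=Δ2−h2·(2M2+M3)/6=2269/1644
seg 3: a=-1, c=M3/2=617/548, d=(M4−M3)/(6·2)=-617/3288, b=Δ3−h3·(2M3+M4)/6=-823/822
t_q=3/4 → seg 0, τ=3/4; S=-5+8779/1644·τ+0·τ²+-559/1644·τ³=-39927/35072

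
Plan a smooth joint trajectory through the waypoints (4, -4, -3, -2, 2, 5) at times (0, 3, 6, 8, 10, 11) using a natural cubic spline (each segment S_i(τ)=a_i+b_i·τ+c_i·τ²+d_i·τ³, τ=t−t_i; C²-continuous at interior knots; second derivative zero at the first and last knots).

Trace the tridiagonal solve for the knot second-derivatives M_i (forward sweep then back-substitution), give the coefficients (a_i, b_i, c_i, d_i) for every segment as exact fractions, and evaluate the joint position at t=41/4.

Δ: Δ0=-8/3, Δ1=1/3, Δ2=1/2, Δ3=2, Δ4=3
row 1: diag=12, rhs=18; c'=1/4, d'=3/2
row 2: denom=10−3·1/4=37/4; d'=(1−3·3/2)/(37/4)=-14/37
row 3: denom=8−2·8/37=280/37; d'=(9−2·-14/37)/(280/37)=361/280
row 4: denom=6−2·37/140=383/70; d'=(6−2·361/280)/(383/70)=479/766
back: M4=479/766
back: M3=361/280−37/140·479/766=861/766
back: M2=-14/37−8/37·861/766=-238/383
back: M1=3/2−1/4·-238/383=634/383
M: M0=0, M1=634/383, M2=-238/383, M3=861/766, M4=479/766, M5=0
seg 0: a=4, c=M0/2=0, d=(M1−M0)/(6·3)=317/3447, b=Δ0−h0·(2M0+M1)/6=-4015/1149
seg 1: a=-4, c=M1/2=317/383, d=(M2−M1)/(6·3)=-436/3447, b=Δ1−h1·(2M1+M2)/6=-1162/1149
seg 2: a=-3, c=M2/2=-119/383, d=(M3−M2)/(6·2)=1337/9192, b=Δ2−h2·(2M2+M3)/6=620/1149
seg 3: a=-2, c=M3/2=861/1532, d=(M4−M3)/(6·2)=-191/4596, b=Δ3−h3·(2M3+M4)/6=2395/2298
seg 4: a=2, c=M4/2=479/1532, d=(M5−M4)/(6·1)=-479/4596, b=Δ4−h4·(2M4+M5)/6=6415/2298
t_q=41/4 → seg 4, τ=1/4; S=2+6415/2298·τ+479/1532·τ²+-479/4596·τ³=266279/98048

  seg 0: a=4 b=-4015/1149 c=0 d=317/3447
  seg 1: a=-4 b=-1162/1149 c=317/383 d=-436/3447
  seg 2: a=-3 b=620/1149 c=-119/383 d=1337/9192
  seg 3: a=-2 b=2395/2298 c=861/1532 d=-191/4596
  seg 4: a=2 b=6415/2298 c=479/1532 d=-479/4596
S(41/4) = 266279/98048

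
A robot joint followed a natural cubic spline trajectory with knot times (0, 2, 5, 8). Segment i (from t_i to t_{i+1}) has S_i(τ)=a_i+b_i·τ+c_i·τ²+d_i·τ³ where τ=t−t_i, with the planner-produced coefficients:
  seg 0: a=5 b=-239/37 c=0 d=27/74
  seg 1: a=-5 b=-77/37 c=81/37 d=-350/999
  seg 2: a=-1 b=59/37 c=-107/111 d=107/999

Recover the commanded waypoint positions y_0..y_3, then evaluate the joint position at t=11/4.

y_0 = S_0(0) = a_0 = 5
y_1 = S_1(0) = a_1 = -5
y_2 = S_2(0) = a_2 = -1
y_3 = S_2(3) = -2
t_q=11/4 is in segment 1 (τ=3/4); S_1(τ)=-6485/1184

y_0=5 y_1=-5 y_2=-1 y_3=-2
S(11/4) = -6485/1184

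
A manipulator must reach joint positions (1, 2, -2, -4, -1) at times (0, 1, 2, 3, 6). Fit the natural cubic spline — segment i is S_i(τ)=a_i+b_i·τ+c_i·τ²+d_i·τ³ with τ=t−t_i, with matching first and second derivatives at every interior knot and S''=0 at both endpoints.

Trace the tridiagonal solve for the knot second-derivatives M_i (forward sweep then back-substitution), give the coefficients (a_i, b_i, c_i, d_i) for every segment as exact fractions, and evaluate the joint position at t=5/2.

  seg 0: a=1 b=71/29 c=0 d=-42/29
  seg 1: a=2 b=-55/29 c=-126/29 d=65/29
  seg 2: a=-2 b=-112/29 c=69/29 d=-15/29
  seg 3: a=-4 b=-19/29 c=24/29 d=-8/87
S(5/2) = -789/232

Δ: Δ0=1, Δ1=-4, Δ2=-2, Δ3=1
row 1: diag=4, rhs=-30; c'=1/4, d'=-15/2
row 2: denom=4−1·1/4=15/4; d'=(12−1·-15/2)/(15/4)=26/5
row 3: denom=8−1·4/15=116/15; d'=(18−1·26/5)/(116/15)=48/29
back: M3=48/29
back: M2=26/5−4/15·48/29=138/29
back: M1=-15/2−1/4·138/29=-252/29
M: M0=0, M1=-252/29, M2=138/29, M3=48/29, M4=0
seg 0: a=1, c=M0/2=0, d=(M1−M0)/(6·1)=-42/29, b=Δ0−h0·(2M0+M1)/6=71/29
seg 1: a=2, c=M1/2=-126/29, d=(M2−M1)/(6·1)=65/29, b=Δ1−h1·(2M1+M2)/6=-55/29
seg 2: a=-2, c=M2/2=69/29, d=(M3−M2)/(6·1)=-15/29, b=Δ2−h2·(2M2+M3)/6=-112/29
seg 3: a=-4, c=M3/2=24/29, d=(M4−M3)/(6·3)=-8/87, b=Δ3−h3·(2M3+M4)/6=-19/29
t_q=5/2 → seg 2, τ=1/2; S=-2+-112/29·τ+69/29·τ²+-15/29·τ³=-789/232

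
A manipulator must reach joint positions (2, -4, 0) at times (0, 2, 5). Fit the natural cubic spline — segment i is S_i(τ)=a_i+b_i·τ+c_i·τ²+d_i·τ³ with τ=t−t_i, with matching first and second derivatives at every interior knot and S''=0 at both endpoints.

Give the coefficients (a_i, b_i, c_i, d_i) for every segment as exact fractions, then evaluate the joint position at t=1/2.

  seg 0: a=2 b=-58/15 c=0 d=13/60
  seg 1: a=-4 b=-19/15 c=13/10 d=-13/90
S(1/2) = 3/32

Δ: Δ0=-3, Δ1=4/3
row 1: diag=10, rhs=26; c'=3/10, d'=13/5
back: M1=13/5
M: M0=0, M1=13/5, M2=0
seg 0: a=2, c=M0/2=0, d=(M1−M0)/(6·2)=13/60, b=Δ0−h0·(2M0+M1)/6=-58/15
seg 1: a=-4, c=M1/2=13/10, d=(M2−M1)/(6·3)=-13/90, b=Δ1−h1·(2M1+M2)/6=-19/15
t_q=1/2 → seg 0, τ=1/2; S=2+-58/15·τ+0·τ²+13/60·τ³=3/32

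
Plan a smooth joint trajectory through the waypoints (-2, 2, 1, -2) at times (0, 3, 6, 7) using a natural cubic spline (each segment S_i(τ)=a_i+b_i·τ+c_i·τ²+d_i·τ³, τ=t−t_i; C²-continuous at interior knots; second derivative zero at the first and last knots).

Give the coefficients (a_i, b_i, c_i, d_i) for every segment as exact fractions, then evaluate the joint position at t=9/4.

Δ: Δ0=4/3, Δ1=-1/3, Δ2=-3
row 1: diag=12, rhs=-10; c'=1/4, d'=-5/6
row 2: denom=8−3·1/4=29/4; d'=(-16−3·-5/6)/(29/4)=-54/29
back: M2=-54/29
back: M1=-5/6−1/4·-54/29=-32/87
M: M0=0, M1=-32/87, M2=-54/29, M3=0
seg 0: a=-2, c=M0/2=0, d=(M1−M0)/(6·3)=-16/783, b=Δ0−h0·(2M0+M1)/6=44/29
seg 1: a=2, c=M1/2=-16/87, d=(M2−M1)/(6·3)=-65/783, b=Δ1−h1·(2M1+M2)/6=28/29
seg 2: a=1, c=M2/2=-27/29, d=(M3−M2)/(6·1)=9/29, b=Δ2−h2·(2M2+M3)/6=-69/29
t_q=9/4 → seg 0, τ=9/4; S=-2+44/29·τ+0·τ²+-16/783·τ³=137/116

  seg 0: a=-2 b=44/29 c=0 d=-16/783
  seg 1: a=2 b=28/29 c=-16/87 d=-65/783
  seg 2: a=1 b=-69/29 c=-27/29 d=9/29
S(9/4) = 137/116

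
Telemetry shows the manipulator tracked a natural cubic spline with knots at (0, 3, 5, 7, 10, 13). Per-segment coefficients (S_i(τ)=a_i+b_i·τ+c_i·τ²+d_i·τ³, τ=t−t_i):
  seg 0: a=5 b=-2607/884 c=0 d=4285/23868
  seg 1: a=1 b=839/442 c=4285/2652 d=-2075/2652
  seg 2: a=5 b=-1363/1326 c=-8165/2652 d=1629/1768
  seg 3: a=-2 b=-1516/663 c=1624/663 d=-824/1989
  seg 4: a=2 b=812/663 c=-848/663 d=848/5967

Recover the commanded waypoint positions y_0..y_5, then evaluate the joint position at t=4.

y_0 = S_0(0) = a_0 = 5
y_1 = S_1(0) = a_1 = 1
y_2 = S_2(0) = a_2 = 5
y_3 = S_3(0) = a_3 = -2
y_4 = S_4(0) = a_4 = 2
y_5 = S_4(3) = -2
t_q=4 is in segment 1 (τ=1); S_1(τ)=2474/663

y_0=5 y_1=1 y_2=5 y_3=-2 y_4=2 y_5=-2
S(4) = 2474/663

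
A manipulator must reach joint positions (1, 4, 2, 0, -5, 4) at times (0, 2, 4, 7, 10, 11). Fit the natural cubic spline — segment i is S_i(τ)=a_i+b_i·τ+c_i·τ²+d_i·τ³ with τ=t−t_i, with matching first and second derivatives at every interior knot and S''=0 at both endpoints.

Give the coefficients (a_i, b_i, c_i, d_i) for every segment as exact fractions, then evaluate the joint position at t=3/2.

  seg 0: a=1 b=3410/1509 c=0 d=-2293/12072
  seg 1: a=4 b=-59/3018 c=-2293/2012 d=490/1509
  seg 2: a=2 b=-2057/3018 c=1627/2012 d=-539/2012
  seg 3: a=0 b=-18487/6036 c=-806/503 d=12481/18108
  seg 4: a=-5 b=17905/3018 c=9257/2012 d=-9257/6036
S(3/2) = 120675/32192

Δ: Δ0=3/2, Δ1=-1, Δ2=-2/3, Δ3=-5/3, Δ4=9
row 1: diag=8, rhs=-15; c'=1/4, d'=-15/8
row 2: denom=10−2·1/4=19/2; d'=(2−2·-15/8)/(19/2)=23/38
row 3: denom=12−3·6/19=210/19; d'=(-6−3·23/38)/(210/19)=-99/140
row 4: denom=8−3·19/70=503/70; d'=(64−3·-99/140)/(503/70)=9257/1006
back: M4=9257/1006
back: M3=-99/140−19/70·9257/1006=-1612/503
back: M2=23/38−6/19·-1612/503=1627/1006
back: M1=-15/8−1/4·1627/1006=-2293/1006
M: M0=0, M1=-2293/1006, M2=1627/1006, M3=-1612/503, M4=9257/1006, M5=0
seg 0: a=1, c=M0/2=0, d=(M1−M0)/(6·2)=-2293/12072, b=Δ0−h0·(2M0+M1)/6=3410/1509
seg 1: a=4, c=M1/2=-2293/2012, d=(M2−M1)/(6·2)=490/1509, b=Δ1−h1·(2M1+M2)/6=-59/3018
seg 2: a=2, c=M2/2=1627/2012, d=(M3−M2)/(6·3)=-539/2012, b=Δ2−h2·(2M2+M3)/6=-2057/3018
seg 3: a=0, c=M3/2=-806/503, d=(M4−M3)/(6·3)=12481/18108, b=Δ3−h3·(2M3+M4)/6=-18487/6036
seg 4: a=-5, c=M4/2=9257/2012, d=(M5−M4)/(6·1)=-9257/6036, b=Δ4−h4·(2M4+M5)/6=17905/3018
t_q=3/2 → seg 0, τ=3/2; S=1+3410/1509·τ+0·τ²+-2293/12072·τ³=120675/32192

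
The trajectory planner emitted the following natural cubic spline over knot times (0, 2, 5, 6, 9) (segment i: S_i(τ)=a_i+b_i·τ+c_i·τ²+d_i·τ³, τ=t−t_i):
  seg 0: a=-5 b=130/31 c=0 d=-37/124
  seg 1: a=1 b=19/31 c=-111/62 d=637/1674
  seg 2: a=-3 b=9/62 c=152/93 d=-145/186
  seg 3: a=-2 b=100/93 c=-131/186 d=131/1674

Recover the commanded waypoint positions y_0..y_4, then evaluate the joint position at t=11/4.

y_0=-5 y_1=1 y_2=-3 y_3=-2 y_4=-3
S(11/4) = 2433/3968

y_0 = S_0(0) = a_0 = -5
y_1 = S_1(0) = a_1 = 1
y_2 = S_2(0) = a_2 = -3
y_3 = S_3(0) = a_3 = -2
y_4 = S_3(3) = -3
t_q=11/4 is in segment 1 (τ=3/4); S_1(τ)=2433/3968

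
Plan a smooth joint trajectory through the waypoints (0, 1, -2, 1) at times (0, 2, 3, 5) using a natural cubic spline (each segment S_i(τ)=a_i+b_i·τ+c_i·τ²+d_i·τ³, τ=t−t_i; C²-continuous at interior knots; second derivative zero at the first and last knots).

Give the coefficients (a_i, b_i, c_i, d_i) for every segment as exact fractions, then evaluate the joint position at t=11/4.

Δ: Δ0=1/2, Δ1=-3, Δ2=3/2
row 1: diag=6, rhs=-21; c'=1/6, d'=-7/2
row 2: denom=6−1·1/6=35/6; d'=(27−1·-7/2)/(35/6)=183/35
back: M2=183/35
back: M1=-7/2−1/6·183/35=-153/35
M: M0=0, M1=-153/35, M2=183/35, M3=0
seg 0: a=0, c=M0/2=0, d=(M1−M0)/(6·2)=-51/140, b=Δ0−h0·(2M0+M1)/6=137/70
seg 1: a=1, c=M1/2=-153/70, d=(M2−M1)/(6·1)=8/5, b=Δ1−h1·(2M1+M2)/6=-169/70
seg 2: a=-2, c=M2/2=183/70, d=(M3−M2)/(6·2)=-61/140, b=Δ2−h2·(2M2+M3)/6=-139/70
t_q=11/4 → seg 1, τ=3/4; S=1+-169/70·τ+-153/70·τ²+8/5·τ³=-1529/1120

  seg 0: a=0 b=137/70 c=0 d=-51/140
  seg 1: a=1 b=-169/70 c=-153/70 d=8/5
  seg 2: a=-2 b=-139/70 c=183/70 d=-61/140
S(11/4) = -1529/1120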